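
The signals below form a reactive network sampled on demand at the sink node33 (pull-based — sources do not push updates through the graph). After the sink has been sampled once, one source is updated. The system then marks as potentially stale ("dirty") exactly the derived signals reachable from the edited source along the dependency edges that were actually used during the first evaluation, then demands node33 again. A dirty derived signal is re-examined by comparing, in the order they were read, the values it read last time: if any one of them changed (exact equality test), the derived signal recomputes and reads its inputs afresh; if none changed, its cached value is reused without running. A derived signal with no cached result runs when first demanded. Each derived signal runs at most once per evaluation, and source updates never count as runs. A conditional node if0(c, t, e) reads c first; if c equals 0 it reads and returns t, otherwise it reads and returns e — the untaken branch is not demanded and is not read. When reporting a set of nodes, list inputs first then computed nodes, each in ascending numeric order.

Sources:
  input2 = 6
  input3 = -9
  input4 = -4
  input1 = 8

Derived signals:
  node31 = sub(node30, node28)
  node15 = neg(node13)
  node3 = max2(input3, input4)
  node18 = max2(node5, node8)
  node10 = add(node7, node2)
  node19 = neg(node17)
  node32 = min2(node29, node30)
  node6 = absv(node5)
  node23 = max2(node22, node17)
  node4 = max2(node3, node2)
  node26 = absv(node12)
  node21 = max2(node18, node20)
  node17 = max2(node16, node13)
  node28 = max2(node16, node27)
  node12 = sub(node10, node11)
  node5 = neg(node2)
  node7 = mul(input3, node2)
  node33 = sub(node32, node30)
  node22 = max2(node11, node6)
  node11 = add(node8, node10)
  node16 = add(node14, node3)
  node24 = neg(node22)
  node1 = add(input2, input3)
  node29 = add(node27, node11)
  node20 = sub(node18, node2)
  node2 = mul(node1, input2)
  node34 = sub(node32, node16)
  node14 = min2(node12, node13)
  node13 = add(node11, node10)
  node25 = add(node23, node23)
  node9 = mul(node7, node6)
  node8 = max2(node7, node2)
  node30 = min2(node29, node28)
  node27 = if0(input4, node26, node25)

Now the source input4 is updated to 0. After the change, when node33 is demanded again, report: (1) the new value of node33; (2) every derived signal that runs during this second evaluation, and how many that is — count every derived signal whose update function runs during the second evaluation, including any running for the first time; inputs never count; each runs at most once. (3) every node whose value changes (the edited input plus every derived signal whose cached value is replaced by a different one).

Initial pass — values computed on the first demand:
  node1 = add(6, -9) = -3
  node2 = mul(-3, 6) = -18
  node3 = max2(-9, -4) = -4
  node5 = neg(-18) = 18
  node6 = absv(18) = 18
  node7 = mul(-9, -18) = 162
  node8 = max2(162, -18) = 162
  node10 = add(162, -18) = 144
  node11 = add(162, 144) = 306
  node12 = sub(144, 306) = -162
  node13 = add(306, 144) = 450
  node14 = min2(-162, 450) = -162
  node16 = add(-162, -4) = -166
  node17 = max2(-166, 450) = 450
  node22 = max2(306, 18) = 306
  node23 = max2(306, 450) = 450
  node25 = add(450, 450) = 900
  node27 = if0(input4=-4 -> else branch node25) = 900
  node28 = max2(-166, 900) = 900
  node29 = add(900, 306) = 1206
  node30 = min2(1206, 900) = 900
  node32 = min2(1206, 900) = 900
  node33 = sub(900, 900) = 0

Second demand — change propagation:
  node3: re-runs because input4 -4->0; new result 0.
  node16: re-runs because node3 -4->0; new result -162.
  node17: dirty yet unreached — the second evaluation never asks for it.
  node23: dirty yet unreached — the second evaluation never asks for it.
  node25: dirty yet unreached — the second evaluation never asks for it.
  node26: newly demanded (no cache) — executes and yields 162.
  node27: re-runs because input4 -4->0; new result 162.
  node28: re-runs because node16 -166->-162; node27 900->162; new result 162.
  node29: re-runs because node27 900->162; new result 468.
  node30: re-runs because node29 1206->468; node28 900->162; new result 162.
  node32: re-runs because node29 1206->468; node30 900->162; new result 162.
  node33: re-runs because node32 900->162; node30 900->162; new result 0 (unchanged).

The important point: the flipped condition redirects demand; node17, node23, node25 are left stale, never re-checked.

node33 now evaluates to 0.
Run set: node3, node16, node26, node27, node28, node29, node30, node32, node33 (9 run).
Changed values: input4, node3, node16, node27, node28, node29, node30, node32.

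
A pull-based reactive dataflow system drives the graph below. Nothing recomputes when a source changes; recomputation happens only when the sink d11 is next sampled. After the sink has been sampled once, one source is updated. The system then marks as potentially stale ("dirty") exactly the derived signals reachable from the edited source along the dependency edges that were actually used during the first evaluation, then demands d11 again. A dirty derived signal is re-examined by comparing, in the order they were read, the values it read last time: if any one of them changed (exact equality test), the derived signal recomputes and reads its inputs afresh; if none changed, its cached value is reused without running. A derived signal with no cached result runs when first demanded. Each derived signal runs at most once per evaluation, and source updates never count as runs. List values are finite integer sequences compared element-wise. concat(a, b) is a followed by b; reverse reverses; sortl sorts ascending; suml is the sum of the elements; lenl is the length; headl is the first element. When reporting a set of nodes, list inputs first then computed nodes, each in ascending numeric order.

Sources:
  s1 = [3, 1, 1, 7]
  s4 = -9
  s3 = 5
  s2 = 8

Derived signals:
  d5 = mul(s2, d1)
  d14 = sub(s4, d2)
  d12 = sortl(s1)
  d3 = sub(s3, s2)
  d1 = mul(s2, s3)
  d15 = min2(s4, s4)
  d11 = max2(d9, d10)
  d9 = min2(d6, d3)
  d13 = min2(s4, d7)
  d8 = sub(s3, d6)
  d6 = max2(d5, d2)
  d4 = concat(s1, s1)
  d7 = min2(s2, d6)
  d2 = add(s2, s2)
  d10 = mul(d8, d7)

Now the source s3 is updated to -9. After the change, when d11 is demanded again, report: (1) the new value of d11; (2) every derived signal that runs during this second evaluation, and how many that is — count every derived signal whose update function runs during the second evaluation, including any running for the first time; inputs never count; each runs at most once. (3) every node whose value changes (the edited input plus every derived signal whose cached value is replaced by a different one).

First evaluation (everything demanded from the output):
  d1 = mul(8, 5) = 40
  d2 = add(8, 8) = 16
  d3 = sub(5, 8) = -3
  d5 = mul(8, 40) = 320
  d6 = max2(320, 16) = 320
  d7 = min2(8, 320) = 8
  d8 = sub(5, 320) = -315
  d9 = min2(320, -3) = -3
  d10 = mul(-315, 8) = -2520
  d11 = max2(-3, -2520) = -3

Propagation after the edit:
  d1: runs — s3 5->-9; result -72.
  d3: runs — s3 5->-9; result -17.
  d5: runs — d1 40->-72; result -576.
  d6: runs — d5 320->-576; result 16.
  d7: runs — d6 320->16; result 8 (same value as before).
  d8: runs — s3 5->-9; d6 320->16; result -25.
  d9: runs — d6 320->16; d3 -3->-17; result -17.
  d10: runs — d8 -315->-25; result -200.
  d11: runs — d9 -3->-17; d10 -2520->-200; result -17.

New value of d11: -17.
Derived signals that run: d1, d3, d5, d6, d7, d8, d9, d10, d11 — 9 in total.
Values that change: s3, d1, d3, d5, d6, d8, d9, d10, d11.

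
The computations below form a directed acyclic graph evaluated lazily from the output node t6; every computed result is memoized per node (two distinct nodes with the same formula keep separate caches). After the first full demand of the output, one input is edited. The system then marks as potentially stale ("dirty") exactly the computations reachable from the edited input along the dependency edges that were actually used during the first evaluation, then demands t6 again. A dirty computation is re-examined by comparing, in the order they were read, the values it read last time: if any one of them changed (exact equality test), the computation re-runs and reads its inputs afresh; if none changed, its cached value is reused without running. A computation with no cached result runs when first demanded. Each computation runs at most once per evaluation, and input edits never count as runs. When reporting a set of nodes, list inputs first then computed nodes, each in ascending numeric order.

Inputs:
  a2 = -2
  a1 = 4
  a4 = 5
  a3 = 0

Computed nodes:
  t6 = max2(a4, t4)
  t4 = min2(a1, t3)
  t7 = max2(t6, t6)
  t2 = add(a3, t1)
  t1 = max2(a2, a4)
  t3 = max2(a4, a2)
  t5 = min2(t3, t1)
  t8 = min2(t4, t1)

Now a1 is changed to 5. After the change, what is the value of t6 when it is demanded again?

Demanding t6 again yields 5.

First demand of the output computes:
  t3 = max2(5, -2) = 5
  t4 = min2(4, 5) = 4
  t6 = max2(5, 4) = 5

After the edit, cleaning proceeds:
  t4: a read changed (a1 4->5) — executes, giving 5.
  t6: a read changed (t4 4->5) — executes, giving 5 — identical to its old value.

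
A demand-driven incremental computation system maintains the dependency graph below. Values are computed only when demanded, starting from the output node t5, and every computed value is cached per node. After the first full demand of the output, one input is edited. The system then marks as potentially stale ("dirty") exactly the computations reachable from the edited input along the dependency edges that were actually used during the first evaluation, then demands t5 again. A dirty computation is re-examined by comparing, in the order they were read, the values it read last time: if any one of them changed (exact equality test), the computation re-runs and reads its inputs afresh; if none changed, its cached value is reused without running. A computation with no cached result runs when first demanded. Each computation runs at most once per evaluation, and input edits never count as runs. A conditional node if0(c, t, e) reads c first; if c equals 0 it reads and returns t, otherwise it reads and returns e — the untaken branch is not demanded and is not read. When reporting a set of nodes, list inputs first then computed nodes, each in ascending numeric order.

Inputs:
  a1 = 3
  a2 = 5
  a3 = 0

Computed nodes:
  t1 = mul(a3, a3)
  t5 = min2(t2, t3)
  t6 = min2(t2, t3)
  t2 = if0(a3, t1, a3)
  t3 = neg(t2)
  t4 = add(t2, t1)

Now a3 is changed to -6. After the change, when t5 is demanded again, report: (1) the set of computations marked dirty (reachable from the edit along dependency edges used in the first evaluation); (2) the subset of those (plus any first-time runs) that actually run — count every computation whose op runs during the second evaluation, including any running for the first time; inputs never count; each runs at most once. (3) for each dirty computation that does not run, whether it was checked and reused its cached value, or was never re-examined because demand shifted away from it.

First evaluation (everything demanded from the output):
  t1 = mul(0, 0) = 0
  t2 = if0(a3=0 -> then branch t1) = 0
  t3 = neg(0) = 0
  t5 = min2(0, 0) = 0

Propagation after the edit:
  t1: marked dirty but never re-examined — demand shifted away from it.
  t2: runs — a3 0->-6; result -6.
  t3: runs — t2 0->-6; result 6.
  t5: runs — t2 0->-6; t3 0->6; result -6.

Key observation: a condition flipped, so demand moved to the other branch — t1 is never re-examined.

Marked dirty: t1, t2, t3, t5.
Computations that run: t2, t3, t5 — 3 in total.
Never re-examined (demand shifted away): t1.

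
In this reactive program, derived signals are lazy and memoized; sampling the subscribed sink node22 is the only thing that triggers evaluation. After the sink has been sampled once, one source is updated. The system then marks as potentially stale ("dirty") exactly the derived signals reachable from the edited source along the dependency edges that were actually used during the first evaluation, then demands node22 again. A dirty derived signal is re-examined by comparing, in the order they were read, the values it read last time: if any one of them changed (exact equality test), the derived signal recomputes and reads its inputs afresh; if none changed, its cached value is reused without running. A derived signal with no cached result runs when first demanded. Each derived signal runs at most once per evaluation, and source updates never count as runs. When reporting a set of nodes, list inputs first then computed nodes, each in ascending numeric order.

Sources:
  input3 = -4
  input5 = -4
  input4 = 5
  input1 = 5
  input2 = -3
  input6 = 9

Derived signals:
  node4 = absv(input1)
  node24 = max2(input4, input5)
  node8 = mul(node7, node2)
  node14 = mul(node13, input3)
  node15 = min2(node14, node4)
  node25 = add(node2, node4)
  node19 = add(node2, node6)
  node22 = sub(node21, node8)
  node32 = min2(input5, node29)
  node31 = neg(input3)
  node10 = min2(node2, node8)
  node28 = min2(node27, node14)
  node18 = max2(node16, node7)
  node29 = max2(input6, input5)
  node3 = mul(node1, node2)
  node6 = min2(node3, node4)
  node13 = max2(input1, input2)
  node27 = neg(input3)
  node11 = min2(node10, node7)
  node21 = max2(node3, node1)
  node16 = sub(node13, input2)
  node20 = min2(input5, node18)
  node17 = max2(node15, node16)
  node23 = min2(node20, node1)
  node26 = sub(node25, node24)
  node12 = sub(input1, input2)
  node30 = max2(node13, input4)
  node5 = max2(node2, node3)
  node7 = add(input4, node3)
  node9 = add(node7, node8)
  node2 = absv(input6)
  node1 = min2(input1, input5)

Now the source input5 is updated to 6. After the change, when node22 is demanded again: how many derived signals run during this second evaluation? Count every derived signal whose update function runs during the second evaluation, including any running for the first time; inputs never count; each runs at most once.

6 derived signals run: node1, node3, node7, node8, node21, node22.

First demand of the output computes:
  node1 = min2(5, -4) = -4
  node2 = absv(9) = 9
  node3 = mul(-4, 9) = -36
  node7 = add(5, -36) = -31
  node8 = mul(-31, 9) = -279
  node21 = max2(-36, -4) = -4
  node22 = sub(-4, -279) = 275

After the edit, cleaning proceeds:
  node1: a read changed (input5 -4->6) — executes, giving 5.
  node3: a read changed (node1 -4->5) — executes, giving 45.
  node7: a read changed (node3 -36->45) — executes, giving 50.
  node8: a read changed (node7 -31->50) — executes, giving 450.
  node21: a read changed (node3 -36->45; node1 -4->5) — executes, giving 45.
  node22: a read changed (node21 -4->45; node8 -279->450) — executes, giving -405.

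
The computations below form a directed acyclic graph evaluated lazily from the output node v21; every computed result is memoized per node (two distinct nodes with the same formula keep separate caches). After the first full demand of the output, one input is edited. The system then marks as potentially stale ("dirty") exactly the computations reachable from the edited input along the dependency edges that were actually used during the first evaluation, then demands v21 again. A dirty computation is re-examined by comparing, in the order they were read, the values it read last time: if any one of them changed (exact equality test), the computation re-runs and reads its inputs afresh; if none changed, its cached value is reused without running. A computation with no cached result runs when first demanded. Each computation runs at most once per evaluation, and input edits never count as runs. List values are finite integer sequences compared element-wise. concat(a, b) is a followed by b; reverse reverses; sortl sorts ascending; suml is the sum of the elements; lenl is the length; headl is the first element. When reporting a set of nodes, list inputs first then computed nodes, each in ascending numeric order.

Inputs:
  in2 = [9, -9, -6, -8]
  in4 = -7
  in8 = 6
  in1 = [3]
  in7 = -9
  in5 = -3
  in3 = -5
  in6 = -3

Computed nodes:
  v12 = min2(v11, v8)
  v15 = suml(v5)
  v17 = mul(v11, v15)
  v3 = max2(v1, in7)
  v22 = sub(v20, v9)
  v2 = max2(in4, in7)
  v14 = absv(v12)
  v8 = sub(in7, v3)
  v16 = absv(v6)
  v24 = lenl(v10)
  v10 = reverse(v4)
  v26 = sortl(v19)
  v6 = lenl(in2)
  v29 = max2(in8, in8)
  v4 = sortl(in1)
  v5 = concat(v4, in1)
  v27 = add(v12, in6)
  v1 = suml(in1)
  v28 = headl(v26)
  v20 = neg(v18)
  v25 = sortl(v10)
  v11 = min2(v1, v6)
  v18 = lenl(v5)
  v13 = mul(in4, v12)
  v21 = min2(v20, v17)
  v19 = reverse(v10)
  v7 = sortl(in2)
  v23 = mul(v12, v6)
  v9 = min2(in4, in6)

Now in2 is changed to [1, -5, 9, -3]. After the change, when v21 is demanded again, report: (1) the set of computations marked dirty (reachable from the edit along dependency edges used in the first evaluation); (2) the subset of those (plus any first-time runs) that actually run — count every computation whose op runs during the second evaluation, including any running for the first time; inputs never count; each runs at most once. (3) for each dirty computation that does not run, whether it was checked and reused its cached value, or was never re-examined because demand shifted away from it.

The edit dirties: v6, v11, v17, v21.
1 computations run: v6.
Cache hits after checking: v11, v17, v21.
Note the absorption at v6: it re-runs yet its value is the same, leaving the output's value untouched.

First demand of the output computes:
  v1 = suml([3]) = 3
  v4 = sortl([3]) = [3]
  v5 = concat([3], [3]) = [3, 3]
  v6 = lenl([9, -9, -6, -8]) = 4
  v11 = min2(3, 4) = 3
  v15 = suml([3, 3]) = 6
  v17 = mul(3, 6) = 18
  v18 = lenl([3, 3]) = 2
  v20 = neg(2) = -2
  v21 = min2(-2, 18) = -2

After the edit, cleaning proceeds:
  v6: a read changed (in2 [9, -9, -6, -8]->[1, -5, 9, -3]) — executes, giving 4 — identical to its old value.
  v11: dirty, but its reads are unchanged (v1 unchanged, v6 unchanged); cached 3 stands.
  v17: dirty, but its reads are unchanged (v11 unchanged, v15 unchanged); cached 18 stands.
  v21: dirty, but its reads are unchanged (v20 unchanged, v17 unchanged); cached -2 stands.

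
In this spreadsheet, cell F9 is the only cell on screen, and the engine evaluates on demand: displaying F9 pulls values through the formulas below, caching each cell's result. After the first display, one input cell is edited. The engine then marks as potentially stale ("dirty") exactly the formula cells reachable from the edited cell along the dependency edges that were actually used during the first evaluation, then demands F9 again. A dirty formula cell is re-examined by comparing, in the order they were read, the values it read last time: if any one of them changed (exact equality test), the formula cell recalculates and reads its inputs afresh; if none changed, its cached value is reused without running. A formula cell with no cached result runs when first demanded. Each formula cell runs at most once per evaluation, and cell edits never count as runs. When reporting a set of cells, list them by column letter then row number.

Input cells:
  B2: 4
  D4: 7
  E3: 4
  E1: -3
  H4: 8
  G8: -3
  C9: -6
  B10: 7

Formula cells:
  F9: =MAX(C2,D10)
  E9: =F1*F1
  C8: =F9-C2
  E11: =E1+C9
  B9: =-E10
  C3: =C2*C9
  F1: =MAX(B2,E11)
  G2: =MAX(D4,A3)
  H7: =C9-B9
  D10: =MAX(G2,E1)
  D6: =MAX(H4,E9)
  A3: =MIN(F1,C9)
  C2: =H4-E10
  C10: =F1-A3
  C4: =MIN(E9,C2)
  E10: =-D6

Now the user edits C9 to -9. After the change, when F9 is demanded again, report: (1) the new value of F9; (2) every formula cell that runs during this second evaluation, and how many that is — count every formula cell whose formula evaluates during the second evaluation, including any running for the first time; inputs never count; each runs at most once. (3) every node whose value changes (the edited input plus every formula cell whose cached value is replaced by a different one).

Initial pass — values computed on the first demand:
  E11 = -3 + -6 = -9
  F1 = MAX(4, -9) = 4
  A3 = MIN(4, -6) = -6
  E9 = 4 * 4 = 16
  D6 = MAX(8, 16) = 16
  E10 = -(16) = -16
  C2 = 8 - -16 = 24
  G2 = MAX(7, -6) = 7
  D10 = MAX(7, -3) = 7
  F9 = MAX(24, 7) = 24

Second demand — change propagation:
  E11: re-runs because C9 -6->-9; new result -12.
  F1: re-runs because E11 -9->-12; new result 4 (unchanged).
  A3: re-runs because C9 -6->-9; new result -9.
  E9: re-examined; everything it read last time is the same (F1 unchanged, F1 unchanged) — cache 16 kept, no run.
  D6: re-examined; everything it read last time is the same (H4 unchanged, E9 unchanged) — cache 16 kept, no run.
  E10: re-examined; everything it read last time is the same (D6 unchanged) — cache -16 kept, no run.
  C2: re-examined; everything it read last time is the same (H4 unchanged, E10 unchanged) — cache 24 kept, no run.
  G2: re-runs because A3 -6->-9; new result 7 (unchanged).
  D10: re-examined; everything it read last time is the same (G2 unchanged, E1 unchanged) — cache 7 kept, no run.
  F9: re-examined; everything it read last time is the same (C2 unchanged, D10 unchanged) — cache 24 kept, no run.

The important point: at E9 every value read last time is unchanged, so the dirty flag clears without a run.

F9 now evaluates to 24.
Run set: A3, E11, F1, G2 (4 run).
Changed values: A3, C9, E11.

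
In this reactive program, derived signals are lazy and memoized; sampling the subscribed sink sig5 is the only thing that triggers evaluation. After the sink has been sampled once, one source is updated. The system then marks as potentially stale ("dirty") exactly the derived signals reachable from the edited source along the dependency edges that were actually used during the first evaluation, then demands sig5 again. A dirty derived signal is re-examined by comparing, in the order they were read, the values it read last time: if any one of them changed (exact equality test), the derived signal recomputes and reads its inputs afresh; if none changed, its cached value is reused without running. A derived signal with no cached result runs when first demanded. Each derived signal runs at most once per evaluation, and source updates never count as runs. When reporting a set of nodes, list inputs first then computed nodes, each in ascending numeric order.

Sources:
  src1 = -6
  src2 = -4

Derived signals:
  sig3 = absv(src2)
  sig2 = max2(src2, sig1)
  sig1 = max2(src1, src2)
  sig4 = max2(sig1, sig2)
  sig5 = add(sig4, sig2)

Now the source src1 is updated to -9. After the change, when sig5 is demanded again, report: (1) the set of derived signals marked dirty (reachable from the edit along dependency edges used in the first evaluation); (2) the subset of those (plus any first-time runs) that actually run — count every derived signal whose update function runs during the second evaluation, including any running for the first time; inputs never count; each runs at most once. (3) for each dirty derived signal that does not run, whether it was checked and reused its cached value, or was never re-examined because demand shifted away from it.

The edit dirties: sig1, sig2, sig4, sig5.
1 derived signals run: sig1.
Cache hits after checking: sig2, sig4, sig5.
Note the absorption at sig1: it re-runs yet its value is the same, leaving the output's value untouched.

First demand of the output computes:
  sig1 = max2(-6, -4) = -4
  sig2 = max2(-4, -4) = -4
  sig4 = max2(-4, -4) = -4
  sig5 = add(-4, -4) = -8

After the edit, cleaning proceeds:
  sig1: a read changed (src1 -6->-9) — executes, giving -4 — identical to its old value.
  sig2: dirty, but its reads are unchanged (src2 unchanged, sig1 unchanged); cached -4 stands.
  sig4: dirty, but its reads are unchanged (sig1 unchanged, sig2 unchanged); cached -4 stands.
  sig5: dirty, but its reads are unchanged (sig4 unchanged, sig2 unchanged); cached -8 stands.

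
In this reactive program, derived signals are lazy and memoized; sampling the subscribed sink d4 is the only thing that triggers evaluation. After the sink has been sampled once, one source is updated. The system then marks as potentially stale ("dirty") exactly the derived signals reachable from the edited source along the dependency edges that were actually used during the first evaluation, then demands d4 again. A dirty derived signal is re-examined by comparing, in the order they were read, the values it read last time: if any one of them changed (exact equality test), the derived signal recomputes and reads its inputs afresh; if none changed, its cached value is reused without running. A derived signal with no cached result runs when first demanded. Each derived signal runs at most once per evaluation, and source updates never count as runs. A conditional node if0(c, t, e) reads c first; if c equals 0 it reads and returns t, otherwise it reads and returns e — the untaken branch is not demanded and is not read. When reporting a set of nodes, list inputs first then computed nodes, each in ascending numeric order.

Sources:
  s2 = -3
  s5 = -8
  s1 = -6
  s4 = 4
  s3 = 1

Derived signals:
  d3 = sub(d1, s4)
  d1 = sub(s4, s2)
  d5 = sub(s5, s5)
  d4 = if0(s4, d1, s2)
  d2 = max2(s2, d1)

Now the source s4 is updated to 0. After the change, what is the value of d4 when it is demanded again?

Demanding d4 again yields 3.
Note the branch switch — d1 had no cache and runs now for the first time.

First demand of the output computes:
  d4 = if0(s4=4 -> else branch s2) = -3

After the edit, cleaning proceeds:
  d1: had never run; runs now, result 3.
  d4: a read changed (s4 4->0) — executes, giving 3.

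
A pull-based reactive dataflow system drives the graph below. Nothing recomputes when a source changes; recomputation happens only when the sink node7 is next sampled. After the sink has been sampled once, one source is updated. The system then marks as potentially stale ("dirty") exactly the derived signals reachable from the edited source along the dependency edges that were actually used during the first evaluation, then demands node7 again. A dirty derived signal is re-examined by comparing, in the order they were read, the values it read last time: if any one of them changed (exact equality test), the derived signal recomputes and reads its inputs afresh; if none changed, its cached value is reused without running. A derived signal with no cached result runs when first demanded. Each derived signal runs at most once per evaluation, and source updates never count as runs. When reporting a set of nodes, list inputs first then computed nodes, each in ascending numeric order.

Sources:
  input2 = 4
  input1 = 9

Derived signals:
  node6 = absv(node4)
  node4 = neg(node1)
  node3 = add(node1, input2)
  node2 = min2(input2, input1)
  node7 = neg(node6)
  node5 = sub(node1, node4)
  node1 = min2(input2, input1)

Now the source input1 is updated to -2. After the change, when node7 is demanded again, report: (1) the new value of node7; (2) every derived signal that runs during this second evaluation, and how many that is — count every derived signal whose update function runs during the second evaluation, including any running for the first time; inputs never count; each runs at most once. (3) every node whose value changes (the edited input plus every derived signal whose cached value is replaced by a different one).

First evaluation (everything demanded from the output):
  node1 = min2(4, 9) = 4
  node4 = neg(4) = -4
  node6 = absv(-4) = 4
  node7 = neg(4) = -4

Propagation after the edit:
  node1: runs — input1 9->-2; result -2.
  node4: runs — node1 4->-2; result 2.
  node6: runs — node4 -4->2; result 2.
  node7: runs — node6 4->2; result -2.

New value of node7: -2.
Derived signals that run: node1, node4, node6, node7 — 4 in total.
Values that change: input1, node1, node4, node6, node7.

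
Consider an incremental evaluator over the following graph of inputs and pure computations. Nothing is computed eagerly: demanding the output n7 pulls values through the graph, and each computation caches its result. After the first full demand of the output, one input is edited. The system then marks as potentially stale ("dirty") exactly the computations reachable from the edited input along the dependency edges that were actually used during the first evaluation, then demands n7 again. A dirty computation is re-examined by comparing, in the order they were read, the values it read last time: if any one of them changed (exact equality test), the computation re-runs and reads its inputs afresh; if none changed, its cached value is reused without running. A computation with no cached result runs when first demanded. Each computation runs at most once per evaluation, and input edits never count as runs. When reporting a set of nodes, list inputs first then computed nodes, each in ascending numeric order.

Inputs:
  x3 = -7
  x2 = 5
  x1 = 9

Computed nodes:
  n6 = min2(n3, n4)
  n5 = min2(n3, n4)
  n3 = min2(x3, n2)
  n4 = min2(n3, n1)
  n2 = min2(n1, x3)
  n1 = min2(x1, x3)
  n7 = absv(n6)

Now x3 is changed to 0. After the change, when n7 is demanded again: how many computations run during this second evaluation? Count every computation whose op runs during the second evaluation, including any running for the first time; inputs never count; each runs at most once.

Initial pass — values computed on the first demand:
  n1 = min2(9, -7) = -7
  n2 = min2(-7, -7) = -7
  n3 = min2(-7, -7) = -7
  n4 = min2(-7, -7) = -7
  n6 = min2(-7, -7) = -7
  n7 = absv(-7) = 7

Second demand — change propagation:
  n1: re-runs because x3 -7->0; new result 0.
  n2: re-runs because n1 -7->0; x3 -7->0; new result 0.
  n3: re-runs because x3 -7->0; n2 -7->0; new result 0.
  n4: re-runs because n3 -7->0; n1 -7->0; new result 0.
  n6: re-runs because n3 -7->0; n4 -7->0; new result 0.
  n7: re-runs because n6 -7->0; new result 0.

Run set: n1, n2, n3, n4, n6, n7 (6 run).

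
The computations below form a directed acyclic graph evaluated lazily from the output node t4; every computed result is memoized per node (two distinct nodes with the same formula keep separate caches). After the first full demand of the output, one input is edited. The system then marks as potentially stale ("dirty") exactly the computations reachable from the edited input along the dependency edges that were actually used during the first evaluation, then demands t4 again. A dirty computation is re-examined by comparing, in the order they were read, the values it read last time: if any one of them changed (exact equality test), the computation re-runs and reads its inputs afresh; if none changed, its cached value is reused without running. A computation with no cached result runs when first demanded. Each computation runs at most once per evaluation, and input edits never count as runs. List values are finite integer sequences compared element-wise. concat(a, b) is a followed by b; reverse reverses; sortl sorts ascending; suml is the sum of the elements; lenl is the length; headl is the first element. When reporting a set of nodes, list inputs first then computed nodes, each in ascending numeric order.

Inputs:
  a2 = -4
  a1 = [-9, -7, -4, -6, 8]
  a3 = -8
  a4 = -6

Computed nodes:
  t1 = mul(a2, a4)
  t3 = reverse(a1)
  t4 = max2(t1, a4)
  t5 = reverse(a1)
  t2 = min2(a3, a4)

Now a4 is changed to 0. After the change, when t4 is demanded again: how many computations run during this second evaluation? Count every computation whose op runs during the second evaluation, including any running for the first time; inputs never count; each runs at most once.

First demand of the output computes:
  t1 = mul(-4, -6) = 24
  t4 = max2(24, -6) = 24

After the edit, cleaning proceeds:
  t1: a read changed (a4 -6->0) — executes, giving 0.
  t4: a read changed (t1 24->0; a4 -6->0) — executes, giving 0.

2 computations run: t1, t4.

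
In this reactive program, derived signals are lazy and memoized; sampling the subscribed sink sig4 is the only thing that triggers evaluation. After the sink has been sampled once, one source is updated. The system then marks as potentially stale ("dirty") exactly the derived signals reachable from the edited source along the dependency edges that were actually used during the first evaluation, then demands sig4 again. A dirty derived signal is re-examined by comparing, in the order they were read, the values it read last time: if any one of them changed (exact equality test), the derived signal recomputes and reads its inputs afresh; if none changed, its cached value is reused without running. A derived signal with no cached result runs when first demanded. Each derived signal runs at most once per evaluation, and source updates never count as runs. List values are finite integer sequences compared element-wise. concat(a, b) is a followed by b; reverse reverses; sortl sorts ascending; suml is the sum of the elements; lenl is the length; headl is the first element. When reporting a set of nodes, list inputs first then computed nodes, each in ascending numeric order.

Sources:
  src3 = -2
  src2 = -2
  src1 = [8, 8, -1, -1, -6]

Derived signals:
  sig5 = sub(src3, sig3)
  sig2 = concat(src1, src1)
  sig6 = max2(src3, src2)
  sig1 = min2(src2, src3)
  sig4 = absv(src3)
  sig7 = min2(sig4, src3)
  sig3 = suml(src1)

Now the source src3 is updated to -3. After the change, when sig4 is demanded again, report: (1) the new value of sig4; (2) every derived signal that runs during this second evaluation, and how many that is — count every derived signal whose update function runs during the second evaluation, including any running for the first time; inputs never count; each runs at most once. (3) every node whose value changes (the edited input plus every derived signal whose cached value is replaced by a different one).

Demanding sig4 again yields 3.
1 derived signals run: sig4.
The nodes whose values change: src3, sig4.

First demand of the output computes:
  sig4 = absv(-2) = 2

After the edit, cleaning proceeds:
  sig4: a read changed (src3 -2->-3) — executes, giving 3.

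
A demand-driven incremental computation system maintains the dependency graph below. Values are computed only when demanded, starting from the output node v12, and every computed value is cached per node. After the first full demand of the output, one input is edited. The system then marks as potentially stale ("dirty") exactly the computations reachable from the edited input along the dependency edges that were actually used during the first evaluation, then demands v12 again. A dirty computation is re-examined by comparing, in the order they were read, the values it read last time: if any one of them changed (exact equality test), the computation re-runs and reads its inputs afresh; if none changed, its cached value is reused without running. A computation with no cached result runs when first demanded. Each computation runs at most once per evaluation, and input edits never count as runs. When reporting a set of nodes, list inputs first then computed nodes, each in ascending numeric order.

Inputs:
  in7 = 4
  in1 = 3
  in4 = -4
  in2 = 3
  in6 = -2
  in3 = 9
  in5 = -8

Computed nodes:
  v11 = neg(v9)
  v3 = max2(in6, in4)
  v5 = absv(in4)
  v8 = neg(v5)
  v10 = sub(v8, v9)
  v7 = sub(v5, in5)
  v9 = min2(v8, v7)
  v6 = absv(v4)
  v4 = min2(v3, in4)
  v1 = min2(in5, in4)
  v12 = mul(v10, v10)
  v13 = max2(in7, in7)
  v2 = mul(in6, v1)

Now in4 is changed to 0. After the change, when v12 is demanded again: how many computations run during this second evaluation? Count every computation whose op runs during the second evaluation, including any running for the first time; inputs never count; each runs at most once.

First evaluation (everything demanded from the output):
  v5 = absv(-4) = 4
  v7 = sub(4, -8) = 12
  v8 = neg(4) = -4
  v9 = min2(-4, 12) = -4
  v10 = sub(-4, -4) = 0
  v12 = mul(0, 0) = 0

Propagation after the edit:
  v5: runs — in4 -4->0; result 0.
  v7: runs — v5 4->0; result 8.
  v8: runs — v5 4->0; result 0.
  v9: runs — v8 -4->0; v7 12->8; result 0.
  v10: runs — v8 -4->0; v9 -4->0; result 0 (same value as before).
  v12: checked — values it read are unchanged (v10 unchanged, v10 unchanged); reused cached 0 without running.

Key observation: the change is absorbed at v10 — it re-runs but produces the same value, and the output's value is unchanged.

Computations that run: v5, v7, v8, v9, v10 — 5 in total.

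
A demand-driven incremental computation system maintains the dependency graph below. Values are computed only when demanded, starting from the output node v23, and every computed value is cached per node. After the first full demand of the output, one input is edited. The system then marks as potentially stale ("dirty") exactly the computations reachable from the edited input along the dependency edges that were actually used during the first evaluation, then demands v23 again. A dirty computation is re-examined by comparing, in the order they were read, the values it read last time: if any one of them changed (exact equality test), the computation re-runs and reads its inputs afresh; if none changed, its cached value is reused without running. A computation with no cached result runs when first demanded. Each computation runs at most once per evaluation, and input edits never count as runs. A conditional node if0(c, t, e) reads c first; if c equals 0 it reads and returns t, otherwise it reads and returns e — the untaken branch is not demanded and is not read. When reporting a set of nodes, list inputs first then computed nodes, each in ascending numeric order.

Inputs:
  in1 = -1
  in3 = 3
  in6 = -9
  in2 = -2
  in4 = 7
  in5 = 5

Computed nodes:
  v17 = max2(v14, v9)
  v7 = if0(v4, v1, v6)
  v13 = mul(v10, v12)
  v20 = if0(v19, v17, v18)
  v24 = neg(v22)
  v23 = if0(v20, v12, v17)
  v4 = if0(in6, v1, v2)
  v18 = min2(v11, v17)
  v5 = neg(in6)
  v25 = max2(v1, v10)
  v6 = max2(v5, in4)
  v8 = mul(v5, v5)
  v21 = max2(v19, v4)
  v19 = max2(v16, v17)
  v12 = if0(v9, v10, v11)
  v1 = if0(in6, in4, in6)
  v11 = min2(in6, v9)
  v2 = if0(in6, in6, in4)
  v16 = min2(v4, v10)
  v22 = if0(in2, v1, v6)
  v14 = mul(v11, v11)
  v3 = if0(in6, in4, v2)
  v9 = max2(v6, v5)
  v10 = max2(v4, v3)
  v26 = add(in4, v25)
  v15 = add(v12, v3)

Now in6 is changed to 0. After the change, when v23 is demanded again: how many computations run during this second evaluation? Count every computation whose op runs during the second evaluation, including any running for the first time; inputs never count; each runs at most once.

Computations that run: v1, v3, v4, v5, v6, v9, v11, v12, v14, v17, v18, v19, v20, v23 — 14 in total.
Key observation: a condition flipped, so demand moved to the other branch — v2 is never re-examined.

First evaluation (everything demanded from the output):
  v2 = if0(in6=-9 -> else branch in4) = 7
  v3 = if0(in6=-9 -> else branch v2) = 7
  v4 = if0(in6=-9 -> else branch v2) = 7
  v5 = neg(-9) = 9
  v6 = max2(9, 7) = 9
  v9 = max2(9, 9) = 9
  v10 = max2(7, 7) = 7
  v11 = min2(-9, 9) = -9
  v14 = mul(-9, -9) = 81
  v16 = min2(7, 7) = 7
  v17 = max2(81, 9) = 81
  v18 = min2(-9, 81) = -9
  v19 = max2(7, 81) = 81
  v20 = if0(v19=81 -> else branch v18) = -9
  v23 = if0(v20=-9 -> else branch v17) = 81

Propagation after the edit:
  v1: demanded for the first time — runs, produces 7.
  v2: marked dirty but never re-examined — demand shifted away from it.
  v3: runs — in6 -9->0; result 7 (same value as before).
  v4: runs — in6 -9->0; result 7 (same value as before).
  v5: runs — in6 -9->0; result 0.
  v6: runs — v5 9->0; result 7.
  v9: runs — v6 9->7; v5 9->0; result 7.
  v10: checked — values it read are unchanged (v4 unchanged, v3 unchanged); reused cached 7 without running.
  v11: runs — in6 -9->0; v9 9->7; result 0.
  v12: demanded for the first time — runs, produces 0.
  v14: runs — v11 -9->0; v11 -9->0; result 0.
  v16: checked — values it read are unchanged (v4 unchanged, v10 unchanged); reused cached 7 without running.
  v17: runs — v14 81->0; v9 9->7; result 7.
  v18: runs — v11 -9->0; v17 81->7; result 0.
  v19: runs — v17 81->7; result 7.
  v20: runs — v19 81->7; v18 -9->0; result 0.
  v23: runs — v20 -9->0; v17 81->7; result 0.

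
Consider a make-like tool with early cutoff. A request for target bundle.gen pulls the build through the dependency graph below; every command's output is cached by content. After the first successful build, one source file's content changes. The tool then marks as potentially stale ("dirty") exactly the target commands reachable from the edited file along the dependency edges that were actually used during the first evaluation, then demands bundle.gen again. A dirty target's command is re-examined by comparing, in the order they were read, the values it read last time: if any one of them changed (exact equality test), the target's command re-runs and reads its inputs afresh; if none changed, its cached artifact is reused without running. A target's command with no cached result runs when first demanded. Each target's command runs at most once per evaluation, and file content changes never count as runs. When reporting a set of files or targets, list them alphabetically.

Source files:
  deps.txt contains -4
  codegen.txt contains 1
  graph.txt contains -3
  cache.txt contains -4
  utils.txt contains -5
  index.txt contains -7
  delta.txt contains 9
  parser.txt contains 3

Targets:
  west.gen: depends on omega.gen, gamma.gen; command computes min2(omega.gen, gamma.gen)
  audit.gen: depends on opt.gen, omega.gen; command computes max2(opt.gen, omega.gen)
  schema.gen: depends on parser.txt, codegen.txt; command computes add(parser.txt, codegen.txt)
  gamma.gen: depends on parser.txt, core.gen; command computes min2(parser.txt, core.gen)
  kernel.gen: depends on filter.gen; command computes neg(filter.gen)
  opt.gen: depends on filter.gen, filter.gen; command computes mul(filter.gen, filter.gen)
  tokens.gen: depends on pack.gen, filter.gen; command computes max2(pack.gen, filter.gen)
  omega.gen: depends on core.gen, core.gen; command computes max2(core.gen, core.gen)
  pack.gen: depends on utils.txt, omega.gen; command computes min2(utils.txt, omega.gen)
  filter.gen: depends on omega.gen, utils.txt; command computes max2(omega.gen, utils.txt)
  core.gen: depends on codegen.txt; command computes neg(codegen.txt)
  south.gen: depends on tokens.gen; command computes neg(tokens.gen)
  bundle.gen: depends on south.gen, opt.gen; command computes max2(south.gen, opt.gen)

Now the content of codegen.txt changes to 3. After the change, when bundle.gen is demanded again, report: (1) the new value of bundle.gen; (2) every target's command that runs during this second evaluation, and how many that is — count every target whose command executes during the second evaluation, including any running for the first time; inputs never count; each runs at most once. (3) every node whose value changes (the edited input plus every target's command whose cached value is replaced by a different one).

First demand of the output computes:
  core.gen = neg(1) = -1
  omega.gen = max2(-1, -1) = -1
  filter.gen = max2(-1, -5) = -1
  opt.gen = mul(-1, -1) = 1
  pack.gen = min2(-5, -1) = -5
  tokens.gen = max2(-5, -1) = -1
  south.gen = neg(-1) = 1
  bundle.gen = max2(1, 1) = 1

After the edit, cleaning proceeds:
  core.gen: a read changed (codegen.txt 1->3) — executes, giving -3.
  omega.gen: a read changed (core.gen -1->-3; core.gen -1->-3) — executes, giving -3.
  filter.gen: a read changed (omega.gen -1->-3) — executes, giving -3.
  opt.gen: a read changed (filter.gen -1->-3; filter.gen -1->-3) — executes, giving 9.
  pack.gen: a read changed (omega.gen -1->-3) — executes, giving -5 — identical to its old value.
  tokens.gen: a read changed (filter.gen -1->-3) — executes, giving -3.
  south.gen: a read changed (tokens.gen -1->-3) — executes, giving 3.
  bundle.gen: a read changed (south.gen 1->3; opt.gen 1->9) — executes, giving 9.

Demanding bundle.gen again yields 9.
8 target commands run: bundle.gen, core.gen, filter.gen, omega.gen, opt.gen, pack.gen, south.gen, tokens.gen.
The nodes whose values change: bundle.gen, codegen.txt, core.gen, filter.gen, omega.gen, opt.gen, south.gen, tokens.gen.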